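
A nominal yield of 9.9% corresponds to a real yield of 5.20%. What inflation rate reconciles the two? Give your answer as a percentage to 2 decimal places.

From (1+r_nom) = (1+r_real)(1+π), we get 1+π = (1 + 9.9%)/(1 + 5.20%) = 1.099/1.0520 ≈ 1.04468.
So π ≈ 4.4677%.

4.47%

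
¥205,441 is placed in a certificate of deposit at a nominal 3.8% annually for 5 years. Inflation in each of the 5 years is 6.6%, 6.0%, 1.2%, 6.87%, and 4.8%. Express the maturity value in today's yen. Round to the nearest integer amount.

Nominal value at maturity: ¥205,441 × (1 + 3.8%)^5 ≈ ¥247,556.
Price-level factor over 5 years: 1.066 × 1.060 × 1.012 × 1.0687 × 1.048 ≈ 1.2807391180.
The maturity value deflated by that factor is the answer in today's purchasing power.

¥193,292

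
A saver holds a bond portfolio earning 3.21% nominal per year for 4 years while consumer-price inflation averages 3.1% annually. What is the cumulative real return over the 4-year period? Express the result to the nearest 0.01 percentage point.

The annual real rate is (1+3.21%)/(1+3.1%) − 1 = 0.1067%.
Compounded over 4 years: (1 + 0.001067)^4 − 1 ≈ 0.00427.

0.43%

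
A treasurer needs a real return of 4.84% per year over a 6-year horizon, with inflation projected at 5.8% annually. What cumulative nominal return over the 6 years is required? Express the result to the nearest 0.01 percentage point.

Required annual nominal rate: (1+4.84%)(1+5.8%) − 1 = 10.92072%.
Cumulative over 6 years: (1 + 0.1092072)^6 − 1 ≈ 0.86241.

86.24%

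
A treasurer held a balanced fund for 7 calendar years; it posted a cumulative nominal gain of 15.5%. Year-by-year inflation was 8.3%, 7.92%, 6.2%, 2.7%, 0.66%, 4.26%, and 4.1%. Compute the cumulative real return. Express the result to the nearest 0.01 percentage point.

Cumulative inflation factor: 1.083 × 1.0792 × 1.062 × 1.027 × 1.0066 × 1.0426 × 1.041 ≈ 1.39268.
Nominal growth factor: 1.15500. Real growth factor = 1.15500 / 1.39268 ≈ 0.82934.
Total real return ≈ -17.0663%.

-17.07%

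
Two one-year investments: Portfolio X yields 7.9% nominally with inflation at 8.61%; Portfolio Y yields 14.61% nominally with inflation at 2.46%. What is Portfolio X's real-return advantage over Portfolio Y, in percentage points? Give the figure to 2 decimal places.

-12.51

Portfolio X real return: 1.079/1.0861 − 1 = -0.654%.
Portfolio Y real return: 1.1461/1.0246 − 1 = 11.858%.
Difference: -0.654 − 11.858 = -12.512 pp.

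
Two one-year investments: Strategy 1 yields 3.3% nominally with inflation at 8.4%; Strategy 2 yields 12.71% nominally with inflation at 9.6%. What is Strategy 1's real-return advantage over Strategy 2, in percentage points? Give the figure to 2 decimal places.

-7.54

Strategy 1 real return: 1.033/1.084 − 1 = -4.705%.
Strategy 2 real return: 1.1271/1.096 − 1 = 2.838%.
Difference: -4.705 − 2.838 = -7.543 pp.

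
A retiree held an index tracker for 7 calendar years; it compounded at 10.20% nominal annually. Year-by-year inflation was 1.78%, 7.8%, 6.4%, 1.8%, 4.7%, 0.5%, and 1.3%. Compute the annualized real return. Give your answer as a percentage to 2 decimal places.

6.54%

Cumulative inflation factor: 1.0178 × 1.078 × 1.064 × 1.018 × 1.047 × 1.005 × 1.013 ≈ 1.26676.
Nominal growth factor: 1.97365. Real growth factor = 1.97365 / 1.26676 ≈ 1.55804.
Annualized: 1.55804^(1/7) − 1 ≈ 0.06540.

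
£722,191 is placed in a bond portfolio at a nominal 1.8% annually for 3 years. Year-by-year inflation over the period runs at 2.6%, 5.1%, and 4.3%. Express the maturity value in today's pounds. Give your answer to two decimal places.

Nominal value at maturity: £722,191 × (1 + 1.8%)^3 ≈ £761,895.50.
Price-level factor over 3 years: 1.026 × 1.051 × 1.043 = 1.124694018.
Dividing the nominal maturity value by the price-level factor gives the value in today's money.

£677,424.69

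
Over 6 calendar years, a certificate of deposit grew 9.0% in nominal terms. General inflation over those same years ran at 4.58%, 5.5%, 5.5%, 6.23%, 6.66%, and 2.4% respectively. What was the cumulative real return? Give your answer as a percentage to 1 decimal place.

-19.3%

Cumulative inflation factor: 1.0458 × 1.055 × 1.055 × 1.0623 × 1.0666 × 1.024 ≈ 1.35052.
Nominal growth factor: 1.09000. Real growth factor = 1.09000 / 1.35052 ≈ 0.80709.
Total real return ≈ -19.2906%.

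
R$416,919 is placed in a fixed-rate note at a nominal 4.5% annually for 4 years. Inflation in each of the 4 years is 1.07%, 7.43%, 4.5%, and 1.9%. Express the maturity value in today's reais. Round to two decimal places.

R$430,009.98

Nominal value at maturity: R$416,919 × (1 + 4.5%)^4 ≈ R$497,183.66.
Price-level factor over 4 years: 1.0107 × 1.0743 × 1.045 × 1.019 ≈ 1.1562142454.
Dividing the nominal maturity value by the price-level factor gives the value in today's money.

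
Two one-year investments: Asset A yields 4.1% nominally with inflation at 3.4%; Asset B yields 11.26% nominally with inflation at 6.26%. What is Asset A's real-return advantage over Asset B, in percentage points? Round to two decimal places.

-4.03

Asset A real return: 1.041/1.034 − 1 = 0.677%.
Asset B real return: 1.1126/1.0626 − 1 = 4.705%.
Difference: 0.677 − 4.705 = -4.028 pp.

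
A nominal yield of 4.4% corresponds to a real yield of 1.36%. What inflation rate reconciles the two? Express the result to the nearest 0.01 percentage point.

From (1+r_nom) = (1+r_real)(1+π), we get 1+π = (1 + 4.4%)/(1 + 1.36%) = 1.044/1.0136 ≈ 1.02999.
So π ≈ 2.9992%.

3.00%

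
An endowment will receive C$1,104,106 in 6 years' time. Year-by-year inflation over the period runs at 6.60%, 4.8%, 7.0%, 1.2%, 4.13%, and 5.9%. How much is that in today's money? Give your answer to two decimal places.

Price-level factor over 6 years: 1.0660 × 1.048 × 1.070 × 1.012 × 1.0413 × 1.059 ≈ 1.3339962417.
Purchasing power today: C$1,104,106 divided by that factor.

C$827,668.00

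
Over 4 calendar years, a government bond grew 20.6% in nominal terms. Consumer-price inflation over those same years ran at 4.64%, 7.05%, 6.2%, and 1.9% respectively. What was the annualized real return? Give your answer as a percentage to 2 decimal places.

Cumulative inflation factor: 1.0464 × 1.0705 × 1.062 × 1.019 ≈ 1.21222.
Nominal growth factor: 1.20600. Real growth factor = 1.20600 / 1.21222 ≈ 0.99487.
Annualized: 0.99487^(1/4) − 1 ≈ -0.00129.

-0.13%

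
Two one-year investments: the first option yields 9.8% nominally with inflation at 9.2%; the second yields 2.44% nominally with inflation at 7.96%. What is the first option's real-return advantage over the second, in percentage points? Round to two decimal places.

5.66

The first option real return: 1.098/1.092 − 1 = 0.549%.
The second real return: 1.0244/1.0796 − 1 = -5.113%.
Difference: 0.549 − (-5.113) = 5.662 pp.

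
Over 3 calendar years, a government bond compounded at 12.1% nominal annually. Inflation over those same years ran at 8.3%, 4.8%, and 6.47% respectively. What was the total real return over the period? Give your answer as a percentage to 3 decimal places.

16.574%

Cumulative inflation factor: 1.083 × 1.048 × 1.0647 ≈ 1.20842.
Nominal growth factor: 1.40869. Real growth factor = 1.40869 / 1.20842 ≈ 1.16574.
Total real return ≈ 16.5735%.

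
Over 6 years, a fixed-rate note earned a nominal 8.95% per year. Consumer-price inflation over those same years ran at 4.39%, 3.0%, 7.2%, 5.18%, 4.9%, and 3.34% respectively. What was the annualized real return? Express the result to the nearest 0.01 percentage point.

Cumulative inflation factor: 1.0439 × 1.030 × 1.072 × 1.0518 × 1.049 × 1.0334 ≈ 1.31422.
Nominal growth factor: 1.67249. Real growth factor = 1.67249 / 1.31422 ≈ 1.27261.
Annualized: 1.27261^(1/6) − 1 ≈ 0.04100.

4.10%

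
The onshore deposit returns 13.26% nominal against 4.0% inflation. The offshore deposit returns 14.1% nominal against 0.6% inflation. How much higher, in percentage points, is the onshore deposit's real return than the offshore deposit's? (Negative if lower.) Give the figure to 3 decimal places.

-4.516

The onshore deposit real return: 1.1326/1.040 − 1 = 8.9038%.
The offshore deposit real return: 1.141/1.006 − 1 = 13.4195%.
Difference: 8.9038 − 13.4195 = -4.5157 pp.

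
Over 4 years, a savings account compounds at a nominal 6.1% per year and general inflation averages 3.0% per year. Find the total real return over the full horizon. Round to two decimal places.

12.59%

The annual real rate is (1+6.1%)/(1+3.0%) − 1 = 3.0097%.
Compounded over 4 years: (1 + 0.030097)^4 − 1 ≈ 0.12593.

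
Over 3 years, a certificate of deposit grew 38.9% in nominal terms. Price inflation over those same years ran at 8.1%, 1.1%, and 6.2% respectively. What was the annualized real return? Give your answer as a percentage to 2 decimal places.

Cumulative inflation factor: 1.081 × 1.011 × 1.062 ≈ 1.16065.
Nominal growth factor: 1.38900. Real growth factor = 1.38900 / 1.16065 ≈ 1.19674.
Annualized: 1.19674^(1/3) − 1 ≈ 0.06170.

6.17%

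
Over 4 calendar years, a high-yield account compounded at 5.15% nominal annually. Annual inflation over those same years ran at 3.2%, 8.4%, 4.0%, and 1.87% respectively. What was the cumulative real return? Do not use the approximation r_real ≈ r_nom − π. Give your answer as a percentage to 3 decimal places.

3.145%

Cumulative inflation factor: 1.032 × 1.084 × 1.040 × 1.0187 ≈ 1.18519.
Nominal growth factor: 1.22247. Real growth factor = 1.22247 / 1.18519 ≈ 1.03145.
Total real return ≈ 3.1451%.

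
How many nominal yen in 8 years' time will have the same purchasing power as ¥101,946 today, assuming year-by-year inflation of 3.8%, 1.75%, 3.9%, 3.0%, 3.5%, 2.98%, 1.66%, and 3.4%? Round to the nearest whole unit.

Cumulative price-level factor: 1.038 × 1.0175 × 1.039 × 1.030 × 1.035 × 1.0298 × 1.0166 × 1.034 ≈ 1.2663344596.
The nominal amount required is ¥101,946 scaled up by that factor.

¥129,098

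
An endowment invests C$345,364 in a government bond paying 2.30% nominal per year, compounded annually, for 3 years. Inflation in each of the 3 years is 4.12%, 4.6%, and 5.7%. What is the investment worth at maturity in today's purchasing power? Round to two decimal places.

Nominal value at maturity: C$345,364 × (1 + 2.30%)^3 ≈ C$369,746.41.
Price-level factor over 3 years: 1.0412 × 1.046 × 1.057 = 1.1511736264.
The maturity value deflated by that factor is the answer in today's purchasing power.

C$321,190.83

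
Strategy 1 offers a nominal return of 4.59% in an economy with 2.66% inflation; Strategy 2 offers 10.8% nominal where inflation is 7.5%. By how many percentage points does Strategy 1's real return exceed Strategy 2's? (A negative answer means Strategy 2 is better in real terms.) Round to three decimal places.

Strategy 1 real return: 1.0459/1.0266 − 1 = 1.8800%.
Strategy 2 real return: 1.108/1.075 − 1 = 3.0698%.
Difference: 1.8800 − 3.0698 = -1.1898 pp.

-1.190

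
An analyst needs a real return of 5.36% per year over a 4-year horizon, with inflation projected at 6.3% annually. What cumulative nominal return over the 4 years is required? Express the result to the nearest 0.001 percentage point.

Required annual nominal rate: (1+5.36%)(1+6.3%) − 1 = 11.99768%.
Cumulative over 4 years: (1 + 0.1199768)^4 − 1 ≈ 0.57339.

57.339%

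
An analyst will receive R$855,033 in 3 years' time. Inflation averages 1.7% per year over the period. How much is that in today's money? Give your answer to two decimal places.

Price-level factor over 3 years: (1 + 1.7%)^3 = 1.051871913.
Purchasing power today: R$855,033 divided by that factor.

R$812,867.98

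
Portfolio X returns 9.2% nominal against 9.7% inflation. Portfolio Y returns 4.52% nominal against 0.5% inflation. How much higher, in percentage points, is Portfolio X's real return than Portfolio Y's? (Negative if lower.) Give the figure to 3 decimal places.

Portfolio X real return: 1.092/1.097 − 1 = -0.4558%.
Portfolio Y real return: 1.0452/1.005 − 1 = 4.0000%.
Difference: -0.4558 − 4.0000 = -4.4558 pp.

-4.456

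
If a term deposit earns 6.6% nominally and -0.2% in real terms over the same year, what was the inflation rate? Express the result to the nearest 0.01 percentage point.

From (1+r_nom) = (1+r_real)(1+π), we get 1+π = (1 + 6.6%)/(1 − 0.2%) = 1.066/0.998 ≈ 1.06814.
So π ≈ 6.8136%.

6.81%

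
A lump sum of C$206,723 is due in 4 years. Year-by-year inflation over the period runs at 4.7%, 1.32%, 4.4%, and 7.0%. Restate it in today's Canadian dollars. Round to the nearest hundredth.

C$174,446.66

Price-level factor over 4 years: 1.047 × 1.0132 × 1.044 × 1.070 ≈ 1.1850212524.
Purchasing power today: C$206,723 divided by that factor.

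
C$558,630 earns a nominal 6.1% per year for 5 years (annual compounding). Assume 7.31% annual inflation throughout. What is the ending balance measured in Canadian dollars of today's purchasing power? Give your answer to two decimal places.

C$527,837.45

Nominal value at maturity: C$558,630 × (1 + 6.1%)^5 ≈ C$751,105.90.
Price-level factor over 5 years: (1 + 7.31%)^5 ≈ 1.4229871371.
Dividing the nominal maturity value by the price-level factor gives the value in today's money.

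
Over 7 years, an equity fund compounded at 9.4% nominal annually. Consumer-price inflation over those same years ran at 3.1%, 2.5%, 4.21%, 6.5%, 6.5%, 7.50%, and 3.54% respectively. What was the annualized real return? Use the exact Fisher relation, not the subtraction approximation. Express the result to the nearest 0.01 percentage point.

Cumulative inflation factor: 1.031 × 1.025 × 1.0421 × 1.065 × 1.065 × 1.0750 × 1.0354 ≈ 1.39030.
Nominal growth factor: 1.87552. Real growth factor = 1.87552 / 1.39030 ≈ 1.34900.
Annualized: 1.34900^(1/7) − 1 ≈ 0.04369.

4.37%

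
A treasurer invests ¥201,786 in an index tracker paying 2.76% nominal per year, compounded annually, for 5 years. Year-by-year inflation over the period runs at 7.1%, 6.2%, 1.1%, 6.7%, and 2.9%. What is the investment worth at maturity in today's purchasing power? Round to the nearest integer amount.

¥183,133

Nominal value at maturity: ¥201,786 × (1 + 2.76%)^5 ≈ ¥231,213.
Price-level factor over 5 years: 1.071 × 1.062 × 1.011 × 1.067 × 1.029 ≈ 1.2625393923.
The maturity value deflated by that factor is the answer in today's purchasing power.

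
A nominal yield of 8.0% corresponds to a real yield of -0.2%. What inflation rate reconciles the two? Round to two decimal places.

From (1+r_nom) = (1+r_real)(1+π), we get 1+π = (1 + 8.0%)/(1 − 0.2%) = 1.080/0.998 ≈ 1.08216.
So π ≈ 8.2164%.

8.22%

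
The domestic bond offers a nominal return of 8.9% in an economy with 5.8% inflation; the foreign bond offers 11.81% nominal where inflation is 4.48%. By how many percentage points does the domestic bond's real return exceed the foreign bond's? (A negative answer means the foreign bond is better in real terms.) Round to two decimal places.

-4.09

The domestic bond real return: 1.089/1.058 − 1 = 2.930%.
The foreign bond real return: 1.1181/1.0448 − 1 = 7.016%.
Difference: 2.930 − 7.016 = -4.086 pp.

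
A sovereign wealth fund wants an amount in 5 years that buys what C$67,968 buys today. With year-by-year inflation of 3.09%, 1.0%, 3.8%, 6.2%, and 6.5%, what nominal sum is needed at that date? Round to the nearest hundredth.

C$83,083.33

Cumulative price-level factor: 1.0309 × 1.010 × 1.038 × 1.062 × 1.065 ≈ 1.2223888827.
Multiplying C$67,968 by the price-level factor gives the future nominal sum.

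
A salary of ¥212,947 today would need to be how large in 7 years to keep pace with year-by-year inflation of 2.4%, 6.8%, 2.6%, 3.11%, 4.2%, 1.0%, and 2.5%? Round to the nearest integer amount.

¥265,769

Cumulative price-level factor: 1.024 × 1.068 × 1.026 × 1.0311 × 1.042 × 1.010 × 1.025 ≈ 1.2480509497.
Multiplying ¥212,947 by the price-level factor gives the future nominal sum.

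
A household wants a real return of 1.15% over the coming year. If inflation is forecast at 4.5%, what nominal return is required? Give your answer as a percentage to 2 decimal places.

By the Fisher equation, 1 + r_nom = (1 + 1.15%)(1 + 4.5%) = 1.0115 × 1.045 = 1.0570175.
So r_nom = 5.70175%.

5.70%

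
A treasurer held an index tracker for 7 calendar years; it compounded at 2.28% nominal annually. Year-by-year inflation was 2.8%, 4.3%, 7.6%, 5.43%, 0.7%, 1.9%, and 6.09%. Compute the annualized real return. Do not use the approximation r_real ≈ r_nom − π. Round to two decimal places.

Cumulative inflation factor: 1.028 × 1.043 × 1.076 × 1.0543 × 1.007 × 1.019 × 1.0609 ≈ 1.32413.
Nominal growth factor: 1.17094. Real growth factor = 1.17094 / 1.32413 ≈ 0.88431.
Annualized: 0.88431^(1/7) − 1 ≈ -0.01741.

-1.74%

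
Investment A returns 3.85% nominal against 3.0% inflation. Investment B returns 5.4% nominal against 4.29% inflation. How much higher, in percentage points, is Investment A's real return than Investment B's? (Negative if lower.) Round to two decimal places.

Investment A real return: 1.0385/1.030 − 1 = 0.825%.
Investment B real return: 1.054/1.0429 − 1 = 1.064%.
Difference: 0.825 − 1.064 = -0.239 pp.

-0.24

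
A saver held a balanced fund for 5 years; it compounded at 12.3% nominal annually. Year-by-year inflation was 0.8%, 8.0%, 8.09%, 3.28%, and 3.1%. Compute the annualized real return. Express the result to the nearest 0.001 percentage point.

Cumulative inflation factor: 1.008 × 1.080 × 1.0809 × 1.0328 × 1.031 ≈ 1.25298.
Nominal growth factor: 1.78607. Real growth factor = 1.78607 / 1.25298 ≈ 1.42546.
Annualized: 1.42546^(1/5) − 1 ≈ 0.07347.

7.347%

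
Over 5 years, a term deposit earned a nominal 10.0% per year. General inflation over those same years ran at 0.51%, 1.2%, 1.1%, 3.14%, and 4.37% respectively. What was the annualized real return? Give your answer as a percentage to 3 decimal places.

7.786%

Cumulative inflation factor: 1.0051 × 1.012 × 1.011 × 1.0314 × 1.0437 ≈ 1.10699.
Nominal growth factor: 1.61051. Real growth factor = 1.61051 / 1.10699 ≈ 1.45485.
Annualized: 1.45485^(1/5) − 1 ≈ 0.07786.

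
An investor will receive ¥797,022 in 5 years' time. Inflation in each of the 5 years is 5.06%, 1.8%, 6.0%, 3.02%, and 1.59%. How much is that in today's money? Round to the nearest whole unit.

¥671,749

Price-level factor over 5 years: 1.0506 × 1.018 × 1.060 × 1.0302 × 1.0159 ≈ 1.1864885339.
Purchasing power today: ¥797,022 divided by that factor.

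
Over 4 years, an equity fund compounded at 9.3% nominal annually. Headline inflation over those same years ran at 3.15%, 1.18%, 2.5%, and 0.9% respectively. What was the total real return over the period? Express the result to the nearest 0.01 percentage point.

Cumulative inflation factor: 1.0315 × 1.0118 × 1.025 × 1.009 ≈ 1.07939.
Nominal growth factor: 1.42719. Real growth factor = 1.42719 / 1.07939 ≈ 1.32221.
Total real return ≈ 32.2214%.

32.22%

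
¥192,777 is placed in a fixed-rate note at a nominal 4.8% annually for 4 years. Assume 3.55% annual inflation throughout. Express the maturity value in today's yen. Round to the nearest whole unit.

Nominal value at maturity: ¥192,777 × (1 + 4.8%)^4 ≈ ¥232,541.
Price-level factor over 4 years: (1 + 3.55%)^4 ≈ 1.1497420437.
Dividing the nominal maturity value by the price-level factor gives the value in today's money.

¥202,255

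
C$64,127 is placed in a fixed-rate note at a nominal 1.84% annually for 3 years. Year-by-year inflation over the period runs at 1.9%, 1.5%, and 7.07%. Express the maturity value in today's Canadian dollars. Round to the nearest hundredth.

C$61,162.90

Nominal value at maturity: C$64,127 × (1 + 1.84%)^3 ≈ C$67,732.34.
Price-level factor over 3 years: 1.019 × 1.015 × 1.0707 = 1.1074089495.
Dividing the nominal maturity value by the price-level factor gives the value in today's money.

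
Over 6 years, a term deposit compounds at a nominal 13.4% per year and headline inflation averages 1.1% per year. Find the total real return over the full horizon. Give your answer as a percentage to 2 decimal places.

99.15%

The annual real rate is (1+13.4%)/(1+1.1%) − 1 = 12.1662%.
Compounded over 6 years: (1 + 0.121662)^6 − 1 ≈ 0.99146.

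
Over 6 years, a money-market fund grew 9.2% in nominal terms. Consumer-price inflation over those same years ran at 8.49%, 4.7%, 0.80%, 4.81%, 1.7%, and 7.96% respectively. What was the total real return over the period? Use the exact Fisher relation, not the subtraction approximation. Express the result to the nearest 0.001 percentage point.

-17.122%

Cumulative inflation factor: 1.0849 × 1.047 × 1.0080 × 1.0481 × 1.017 × 1.0796 ≈ 1.31760.
Nominal growth factor: 1.09200. Real growth factor = 1.09200 / 1.31760 ≈ 0.82878.
Total real return ≈ -17.1220%.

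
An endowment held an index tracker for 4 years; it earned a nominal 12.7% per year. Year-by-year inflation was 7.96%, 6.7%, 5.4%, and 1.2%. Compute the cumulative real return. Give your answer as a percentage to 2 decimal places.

Cumulative inflation factor: 1.0796 × 1.067 × 1.054 × 1.012 ≈ 1.22871.
Nominal growth factor: 1.61323. Real growth factor = 1.61323 / 1.22871 ≈ 1.31295.
Total real return ≈ 31.2947%.

31.29%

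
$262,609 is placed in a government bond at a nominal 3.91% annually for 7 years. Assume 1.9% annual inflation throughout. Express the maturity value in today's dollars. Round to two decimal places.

$301,086.81

Nominal value at maturity: $262,609 × (1 + 3.91%)^7 ≈ $343,487.57.
Price-level factor over 7 years: (1 + 1.9%)^7 ≈ 1.1408256786.
Dividing the nominal maturity value by the price-level factor gives the value in today's money.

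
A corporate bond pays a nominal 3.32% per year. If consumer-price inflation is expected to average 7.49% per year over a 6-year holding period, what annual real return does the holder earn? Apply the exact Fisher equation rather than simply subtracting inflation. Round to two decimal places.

-3.88%

With constant rates the annual real return is the same each year: (1+3.32%)/(1+7.49%) − 1 = -0.03879.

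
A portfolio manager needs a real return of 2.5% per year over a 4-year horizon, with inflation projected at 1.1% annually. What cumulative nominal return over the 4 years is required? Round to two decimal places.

Required annual nominal rate: (1+2.5%)(1+1.1%) − 1 = 3.6275%.
Cumulative over 4 years: (1 + 0.036275)^4 − 1 ≈ 0.15319.

15.32%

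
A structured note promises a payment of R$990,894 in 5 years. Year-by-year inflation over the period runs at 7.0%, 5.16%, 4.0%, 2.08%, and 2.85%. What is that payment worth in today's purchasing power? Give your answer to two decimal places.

Price-level factor over 5 years: 1.070 × 1.0516 × 1.040 × 1.0208 × 1.0285 ≈ 1.2286060564.
Purchasing power today: R$990,894 divided by that factor.

R$806,518.90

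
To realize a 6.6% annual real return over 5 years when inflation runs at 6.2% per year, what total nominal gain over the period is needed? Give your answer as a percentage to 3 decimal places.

85.955%

Required annual nominal rate: (1+6.6%)(1+6.2%) − 1 = 13.2092%.
Cumulative over 5 years: (1 + 0.132092)^5 − 1 ≈ 0.85955.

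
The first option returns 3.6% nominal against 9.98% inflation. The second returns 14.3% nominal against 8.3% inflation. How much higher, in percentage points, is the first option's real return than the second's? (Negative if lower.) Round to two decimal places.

-11.34

The first option real return: 1.036/1.0998 − 1 = -5.801%.
The second real return: 1.143/1.083 − 1 = 5.540%.
Difference: -5.801 − 5.540 = -11.341 pp.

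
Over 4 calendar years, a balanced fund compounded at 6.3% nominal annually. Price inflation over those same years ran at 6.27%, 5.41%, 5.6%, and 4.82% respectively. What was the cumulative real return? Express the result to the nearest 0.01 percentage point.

Cumulative inflation factor: 1.0627 × 1.0541 × 1.056 × 1.0482 ≈ 1.23994.
Nominal growth factor: 1.27683. Real growth factor = 1.27683 / 1.23994 ≈ 1.02975.
Total real return ≈ 2.9752%.

2.98%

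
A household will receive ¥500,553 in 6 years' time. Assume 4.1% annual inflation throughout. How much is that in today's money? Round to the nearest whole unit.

Price-level factor over 6 years: (1 + 4.1%)^6 ≈ 1.2726365063.
Purchasing power today: ¥500,553 divided by that factor.

¥393,320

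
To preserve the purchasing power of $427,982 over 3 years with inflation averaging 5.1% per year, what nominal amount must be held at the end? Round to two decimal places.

$496,859.56

Cumulative price-level factor: (1+5.1%)^3 = 1.160935651.
The nominal amount required is $427,982 scaled up by that factor.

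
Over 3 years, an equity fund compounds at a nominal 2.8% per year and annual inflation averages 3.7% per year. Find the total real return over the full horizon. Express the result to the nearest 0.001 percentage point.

-2.581%

The annual real rate is (1+2.8%)/(1+3.7%) − 1 = -0.8679%.
Compounded over 3 years: (1 + -0.008679)^3 − 1 ≈ -0.02581.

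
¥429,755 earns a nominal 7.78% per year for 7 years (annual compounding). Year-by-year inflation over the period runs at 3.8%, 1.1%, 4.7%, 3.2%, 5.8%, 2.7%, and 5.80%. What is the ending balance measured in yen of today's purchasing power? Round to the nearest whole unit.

Nominal value at maturity: ¥429,755 × (1 + 7.78%)^7 ≈ ¥726,086.
Price-level factor over 7 years: 1.038 × 1.011 × 1.047 × 1.032 × 1.058 × 1.027 × 1.0580 ≈ 1.3035169028.
The maturity value deflated by that factor is the answer in today's purchasing power.

¥557,021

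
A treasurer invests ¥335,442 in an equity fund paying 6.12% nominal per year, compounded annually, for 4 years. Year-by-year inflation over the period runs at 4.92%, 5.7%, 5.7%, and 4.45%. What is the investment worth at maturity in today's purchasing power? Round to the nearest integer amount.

¥347,448

Nominal value at maturity: ¥335,442 × (1 + 6.12%)^4 ≈ ¥425,409.
Price-level factor over 4 years: 1.0492 × 1.057 × 1.057 × 1.0445 ≈ 1.2243813363.
The maturity value deflated by that factor is the answer in today's purchasing power.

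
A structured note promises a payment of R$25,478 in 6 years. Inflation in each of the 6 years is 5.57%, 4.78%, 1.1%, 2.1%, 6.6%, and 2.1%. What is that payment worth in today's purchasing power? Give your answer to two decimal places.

R$20,501.54

Price-level factor over 6 years: 1.0557 × 1.0478 × 1.011 × 1.021 × 1.066 × 1.021 ≈ 1.2427356589.
Purchasing power today: R$25,478 divided by that factor.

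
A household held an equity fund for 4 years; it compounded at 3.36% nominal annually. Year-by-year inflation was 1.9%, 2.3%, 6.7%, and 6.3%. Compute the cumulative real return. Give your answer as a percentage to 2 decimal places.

-3.47%

Cumulative inflation factor: 1.019 × 1.023 × 1.067 × 1.063 ≈ 1.18235.
Nominal growth factor: 1.14133. Real growth factor = 1.14133 / 1.18235 ≈ 0.96530.
Total real return ≈ -3.4700%.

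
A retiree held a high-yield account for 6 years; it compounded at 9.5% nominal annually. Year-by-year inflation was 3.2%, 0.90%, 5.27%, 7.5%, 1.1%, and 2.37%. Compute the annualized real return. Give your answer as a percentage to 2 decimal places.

5.94%

Cumulative inflation factor: 1.032 × 1.0090 × 1.0527 × 1.075 × 1.011 × 1.0237 ≈ 1.21957.
Nominal growth factor: 1.72379. Real growth factor = 1.72379 / 1.21957 ≈ 1.41344.
Annualized: 1.41344^(1/6) − 1 ≈ 0.05937.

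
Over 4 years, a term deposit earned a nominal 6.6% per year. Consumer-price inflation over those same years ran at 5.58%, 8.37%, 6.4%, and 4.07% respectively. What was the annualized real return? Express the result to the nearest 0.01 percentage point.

Cumulative inflation factor: 1.0558 × 1.0837 × 1.064 × 1.0407 ≈ 1.26695.
Nominal growth factor: 1.29130. Real growth factor = 1.29130 / 1.26695 ≈ 1.01923.
Annualized: 1.01923^(1/4) − 1 ≈ 0.00477.

0.48%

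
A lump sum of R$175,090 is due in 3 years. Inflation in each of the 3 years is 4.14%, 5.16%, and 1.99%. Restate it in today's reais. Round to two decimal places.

Price-level factor over 3 years: 1.0414 × 1.0516 × 1.0199 ≈ 1.1169294512.
Purchasing power today: R$175,090 divided by that factor.

R$156,760.12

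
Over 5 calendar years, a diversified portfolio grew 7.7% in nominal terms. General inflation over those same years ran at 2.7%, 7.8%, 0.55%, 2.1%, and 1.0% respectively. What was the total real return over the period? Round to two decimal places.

-6.18%

Cumulative inflation factor: 1.027 × 1.078 × 1.0055 × 1.021 × 1.010 ≈ 1.14794.
Nominal growth factor: 1.07700. Real growth factor = 1.07700 / 1.14794 ≈ 0.93820.
Total real return ≈ -6.1796%.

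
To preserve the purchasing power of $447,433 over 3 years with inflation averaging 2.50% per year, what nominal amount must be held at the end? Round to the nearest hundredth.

Cumulative price-level factor: (1+2.50%)^3 = 1.076890625.
The nominal amount required is $447,433 scaled up by that factor.

$481,836.40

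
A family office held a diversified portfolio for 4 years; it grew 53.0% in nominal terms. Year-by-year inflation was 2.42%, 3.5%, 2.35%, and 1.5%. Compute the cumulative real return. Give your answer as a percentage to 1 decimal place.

Cumulative inflation factor: 1.0242 × 1.035 × 1.0235 × 1.015 ≈ 1.10123.
Nominal growth factor: 1.53000. Real growth factor = 1.53000 / 1.10123 ≈ 1.38935.
Total real return ≈ 38.9352%.

38.9%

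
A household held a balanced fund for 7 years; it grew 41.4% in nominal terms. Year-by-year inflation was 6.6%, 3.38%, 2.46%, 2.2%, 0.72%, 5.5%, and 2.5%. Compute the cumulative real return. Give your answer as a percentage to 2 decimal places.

Cumulative inflation factor: 1.066 × 1.0338 × 1.0246 × 1.022 × 1.0072 × 1.055 × 1.025 ≈ 1.25687.
Nominal growth factor: 1.41400. Real growth factor = 1.41400 / 1.25687 ≈ 1.12502.
Total real return ≈ 12.5015%.

12.50%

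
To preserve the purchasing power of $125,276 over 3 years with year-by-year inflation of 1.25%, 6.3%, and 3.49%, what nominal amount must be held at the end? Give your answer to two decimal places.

$139,538.66

Cumulative price-level factor: 1.0125 × 1.063 × 1.0349 ≈ 1.1138499338.
The nominal amount required is $125,276 scaled up by that factor.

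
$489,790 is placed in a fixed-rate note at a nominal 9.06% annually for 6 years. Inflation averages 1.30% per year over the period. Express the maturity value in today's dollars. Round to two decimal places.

$762,686.75

Nominal value at maturity: $489,790 × (1 + 9.06%)^6 ≈ $824,143.57.
Price-level factor over 6 years: (1 + 1.30%)^6 ≈ 1.0805793706.
The maturity value deflated by that factor is the answer in today's purchasing power.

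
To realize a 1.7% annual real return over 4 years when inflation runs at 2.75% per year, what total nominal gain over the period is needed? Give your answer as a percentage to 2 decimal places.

19.24%

Required annual nominal rate: (1+1.7%)(1+2.75%) − 1 = 4.49675%.
Cumulative over 4 years: (1 + 0.0449675)^4 − 1 ≈ 0.19237.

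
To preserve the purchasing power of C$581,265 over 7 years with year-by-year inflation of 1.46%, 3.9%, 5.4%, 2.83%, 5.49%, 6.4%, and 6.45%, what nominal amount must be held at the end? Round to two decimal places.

Cumulative price-level factor: 1.0146 × 1.039 × 1.054 × 1.0283 × 1.0549 × 1.064 × 1.0645 ≈ 1.3651156272.
The nominal amount required is C$581,265 scaled up by that factor.

C$793,493.94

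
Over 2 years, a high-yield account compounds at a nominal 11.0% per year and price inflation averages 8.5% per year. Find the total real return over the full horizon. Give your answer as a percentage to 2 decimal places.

The annual real rate is (1+11.0%)/(1+8.5%) − 1 = 2.3041%.
Compounded over 2 years: (1 + 0.023041)^2 − 1 ≈ 0.04661.

4.66%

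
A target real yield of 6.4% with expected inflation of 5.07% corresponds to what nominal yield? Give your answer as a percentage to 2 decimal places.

By the Fisher equation, 1 + r_nom = (1 + 6.4%)(1 + 5.07%) = 1.064 × 1.0507 = 1.1179448.
So r_nom = 11.79448%.

11.79%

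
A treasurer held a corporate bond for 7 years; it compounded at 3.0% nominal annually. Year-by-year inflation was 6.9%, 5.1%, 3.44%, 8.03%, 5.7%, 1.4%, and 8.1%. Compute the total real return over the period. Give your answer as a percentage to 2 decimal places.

-15.45%

Cumulative inflation factor: 1.069 × 1.051 × 1.0344 × 1.0803 × 1.057 × 1.014 × 1.081 ≈ 1.45463.
Nominal growth factor: 1.22987. Real growth factor = 1.22987 / 1.45463 ≈ 0.84549.
Total real return ≈ -15.4510%.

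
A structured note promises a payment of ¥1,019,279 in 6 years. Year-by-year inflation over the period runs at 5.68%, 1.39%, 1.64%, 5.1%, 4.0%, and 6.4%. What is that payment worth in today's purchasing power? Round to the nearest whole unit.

¥804,753

Price-level factor over 6 years: 1.0568 × 1.0139 × 1.0164 × 1.051 × 1.040 × 1.064 ≈ 1.2665731212.
Purchasing power today: ¥1,019,279 divided by that factor.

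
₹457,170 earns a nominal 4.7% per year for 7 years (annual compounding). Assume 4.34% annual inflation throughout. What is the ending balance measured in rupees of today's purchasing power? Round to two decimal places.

Nominal value at maturity: ₹457,170 × (1 + 4.7%)^7 ≈ ₹630,528.17.
Price-level factor over 7 years: (1 + 4.34%)^7 ≈ 1.3463433411.
The maturity value deflated by that factor is the answer in today's purchasing power.

₹468,326.43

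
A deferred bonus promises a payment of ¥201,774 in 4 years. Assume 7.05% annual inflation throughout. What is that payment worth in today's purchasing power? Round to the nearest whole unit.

¥153,645

Price-level factor over 4 years: (1 + 7.05%)^4 ≈ 1.3132478139.
Purchasing power today: ¥201,774 divided by that factor.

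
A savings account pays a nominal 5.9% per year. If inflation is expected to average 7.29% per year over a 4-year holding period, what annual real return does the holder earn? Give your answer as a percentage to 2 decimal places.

With constant rates the annual real return is the same each year: (1+5.9%)/(1+7.29%) − 1 = -0.01296.

-1.30%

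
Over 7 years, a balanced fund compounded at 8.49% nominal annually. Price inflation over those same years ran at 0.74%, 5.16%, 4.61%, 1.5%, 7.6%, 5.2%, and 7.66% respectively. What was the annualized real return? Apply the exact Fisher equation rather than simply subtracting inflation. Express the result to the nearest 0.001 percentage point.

Cumulative inflation factor: 1.0074 × 1.0516 × 1.0461 × 1.015 × 1.076 × 1.052 × 1.0766 ≈ 1.37080.
Nominal growth factor: 1.76900. Real growth factor = 1.76900 / 1.37080 ≈ 1.29049.
Annualized: 1.29049^(1/7) − 1 ≈ 0.03710.

3.710%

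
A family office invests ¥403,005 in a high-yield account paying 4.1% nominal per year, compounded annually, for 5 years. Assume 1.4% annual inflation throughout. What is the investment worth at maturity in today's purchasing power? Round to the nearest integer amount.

¥459,594

Nominal value at maturity: ¥403,005 × (1 + 4.1%)^5 ≈ ¥492,679.
Price-level factor over 5 years: (1 + 1.4%)^5 ≈ 1.0719876326.
Dividing the nominal maturity value by the price-level factor gives the value in today's money.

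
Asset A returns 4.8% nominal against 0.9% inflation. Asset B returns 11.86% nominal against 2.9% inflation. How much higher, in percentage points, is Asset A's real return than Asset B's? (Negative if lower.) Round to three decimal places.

Asset A real return: 1.048/1.009 − 1 = 3.8652%.
Asset B real return: 1.1186/1.029 − 1 = 8.7075%.
Difference: 3.8652 − 8.7075 = -4.8423 pp.

-4.842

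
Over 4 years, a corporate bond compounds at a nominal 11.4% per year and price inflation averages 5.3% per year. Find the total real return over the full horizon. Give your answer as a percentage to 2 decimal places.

The annual real rate is (1+11.4%)/(1+5.3%) − 1 = 5.7930%.
Compounded over 4 years: (1 + 0.057930)^4 − 1 ≈ 0.25264.

25.26%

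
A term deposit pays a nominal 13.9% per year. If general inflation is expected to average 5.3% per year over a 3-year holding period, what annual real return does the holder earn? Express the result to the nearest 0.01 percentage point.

8.17%

With constant rates the annual real return is the same each year: (1+13.9%)/(1+5.3%) − 1 = 0.08167.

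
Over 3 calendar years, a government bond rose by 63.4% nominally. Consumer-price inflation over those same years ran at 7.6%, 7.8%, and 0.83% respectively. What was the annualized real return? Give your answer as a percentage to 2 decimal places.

11.79%

Cumulative inflation factor: 1.076 × 1.078 × 1.0083 ≈ 1.16956.
Nominal growth factor: 1.63400. Real growth factor = 1.63400 / 1.16956 ≈ 1.39711.
Annualized: 1.39711^(1/3) − 1 ≈ 0.11792.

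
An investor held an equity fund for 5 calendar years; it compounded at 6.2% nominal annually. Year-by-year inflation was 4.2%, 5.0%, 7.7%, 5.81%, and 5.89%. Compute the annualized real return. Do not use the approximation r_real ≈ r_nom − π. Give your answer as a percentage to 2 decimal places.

Cumulative inflation factor: 1.042 × 1.050 × 1.077 × 1.0581 × 1.0589 ≈ 1.32024.
Nominal growth factor: 1.35090. Real growth factor = 1.35090 / 1.32024 ≈ 1.02322.
Annualized: 1.02322^(1/5) − 1 ≈ 0.00460.

0.46%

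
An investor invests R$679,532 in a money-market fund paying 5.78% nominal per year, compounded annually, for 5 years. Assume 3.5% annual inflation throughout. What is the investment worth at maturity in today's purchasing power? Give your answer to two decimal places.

Nominal value at maturity: R$679,532 × (1 + 5.78%)^5 ≈ R$899,969.37.
Price-level factor over 5 years: (1 + 3.5%)^5 ≈ 1.1876863056.
Dividing the nominal maturity value by the price-level factor gives the value in today's money.

R$757,750.06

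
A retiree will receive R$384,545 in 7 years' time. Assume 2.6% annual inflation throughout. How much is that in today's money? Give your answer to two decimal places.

R$321,303.64

Price-level factor over 7 years: (1 + 2.6%)^7 ≈ 1.1968274058.
Purchasing power today: R$384,545 divided by that factor.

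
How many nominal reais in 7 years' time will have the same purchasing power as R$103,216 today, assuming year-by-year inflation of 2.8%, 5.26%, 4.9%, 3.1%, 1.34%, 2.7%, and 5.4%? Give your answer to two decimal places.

R$132,504.19

Cumulative price-level factor: 1.028 × 1.0526 × 1.049 × 1.031 × 1.0134 × 1.027 × 1.054 ≈ 1.2837563010.
The nominal amount required is R$103,216 scaled up by that factor.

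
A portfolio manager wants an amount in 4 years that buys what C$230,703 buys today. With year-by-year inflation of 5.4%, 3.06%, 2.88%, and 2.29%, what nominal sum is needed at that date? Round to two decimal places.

C$263,723.07

Cumulative price-level factor: 1.054 × 1.0306 × 1.0288 × 1.0229 ≈ 1.1431280543.
The nominal amount required is C$230,703 scaled up by that factor.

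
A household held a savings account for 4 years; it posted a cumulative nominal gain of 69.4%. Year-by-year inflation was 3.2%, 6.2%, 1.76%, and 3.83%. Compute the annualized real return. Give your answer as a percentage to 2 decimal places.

9.98%

Cumulative inflation factor: 1.032 × 1.062 × 1.0176 × 1.0383 ≈ 1.15799.
Nominal growth factor: 1.69400. Real growth factor = 1.69400 / 1.15799 ≈ 1.46288.
Annualized: 1.46288^(1/4) − 1 ≈ 0.09977.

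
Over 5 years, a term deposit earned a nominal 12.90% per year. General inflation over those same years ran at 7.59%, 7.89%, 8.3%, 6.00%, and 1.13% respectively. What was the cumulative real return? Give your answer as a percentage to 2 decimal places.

Cumulative inflation factor: 1.0759 × 1.0789 × 1.083 × 1.0600 × 1.0113 ≈ 1.34762.
Nominal growth factor: 1.83430. Real growth factor = 1.83430 / 1.34762 ≈ 1.36114.
Total real return ≈ 36.1138%.

36.11%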